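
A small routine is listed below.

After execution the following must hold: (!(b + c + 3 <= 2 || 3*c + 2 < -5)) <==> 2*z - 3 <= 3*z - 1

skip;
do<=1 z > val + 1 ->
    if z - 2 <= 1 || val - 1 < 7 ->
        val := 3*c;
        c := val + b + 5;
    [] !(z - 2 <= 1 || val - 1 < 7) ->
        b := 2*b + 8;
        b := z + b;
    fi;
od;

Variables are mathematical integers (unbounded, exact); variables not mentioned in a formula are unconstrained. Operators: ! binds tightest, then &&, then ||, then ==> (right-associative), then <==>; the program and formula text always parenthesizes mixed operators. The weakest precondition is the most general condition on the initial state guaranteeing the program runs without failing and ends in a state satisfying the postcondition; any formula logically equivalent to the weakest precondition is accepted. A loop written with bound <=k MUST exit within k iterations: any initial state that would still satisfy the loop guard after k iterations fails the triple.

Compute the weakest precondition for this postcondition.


Working backward. After the program, the postcondition (!(b + c + 3 <= 2 || 3*c + 2 < -5)) <==> 2*z - 3 <= 3*z - 1 must hold; in canonical form it is (!(b + c <= -1 || 3*c < -7)) <==> z >= -2.
Before the loop (bound <=1), unroll the exhaustion recursion (WP_0 = exit-now case; WP_j = one more guarded iteration, up to j = 1):
  WP_0: (!(z > val + 1)) && ((!(b + c <= -1 || 3*c < -7)) <==> z >= -2)
  WP_1: (z > val + 1 ==> (((z <= 3 || val < 8) ==> ((!(z > 3*c + 1)) && ((!(2*b + 3*c <= -6 || 3*b + 9*c < -22)) <==> z >= -2))) && ((!(z <= 3 || val < 8)) ==> ((!(z > val + 1)) && ((!(2*b + c + z <= -9 || 3*c < -7)) <==> z >= -2))))) && ((!(z > val + 1)) ==> ((!(b + c <= -1 || 3*c < -7)) <==> z >= -2))
So before the loop: (z > val + 1 ==> (((z <= 3 || val < 8) ==> ((!(z > 3*c + 1)) && ((!(2*b + 3*c <= -6 || 3*b + 9*c < -22)) <==> z >= -2))) && ((!(z <= 3 || val < 8)) ==> ((!(z > val + 1)) && ((!(2*b + c + z <= -9 || 3*c < -7)) <==> z >= -2))))) && ((!(z > val + 1)) ==> ((!(b + c <= -1 || 3*c < -7)) <==> z >= -2))
Before skip: (z > val + 1 ==> (((z <= 3 || val < 8) ==> ((!(z > 3*c + 1)) && ((!(2*b + 3*c <= -6 || 3*b + 9*c < -22)) <==> z >= -2))) && ((!(z <= 3 || val < 8)) ==> ((!(z > val + 1)) && ((!(2*b + c + z <= -9 || 3*c < -7)) <==> z >= -2))))) && ((!(z > val + 1)) ==> ((!(b + c <= -1 || 3*c < -7)) <==> z >= -2))
Answer: WP = (z > val + 1 ==> (((z <= 3 || val < 8) ==> ((!(z > 3*c + 1)) && ((!(2*b + 3*c <= -6 || 3*b + 9*c < -22)) <==> z >= -2))) && ((!(z <= 3 || val < 8)) ==> ((!(z > val + 1)) && ((!(2*b + c + z <= -9 || 3*c < -7)) <==> z >= -2))))) && ((!(z > val + 1)) ==> ((!(b + c <= -1 || 3*c < -7)) <==> z >= -2))


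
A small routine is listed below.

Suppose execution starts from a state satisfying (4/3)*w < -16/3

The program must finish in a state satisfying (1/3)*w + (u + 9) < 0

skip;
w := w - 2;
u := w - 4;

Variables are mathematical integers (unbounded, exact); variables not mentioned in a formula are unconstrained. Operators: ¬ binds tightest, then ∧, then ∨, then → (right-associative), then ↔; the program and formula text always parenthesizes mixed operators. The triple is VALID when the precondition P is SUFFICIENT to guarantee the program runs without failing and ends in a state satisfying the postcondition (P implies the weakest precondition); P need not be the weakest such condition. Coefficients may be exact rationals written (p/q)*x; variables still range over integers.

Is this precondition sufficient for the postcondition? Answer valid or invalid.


Working backward. After the program, the postcondition (1/3)*w + (u + 9) < 0 must hold; in canonical form it is u + (1/3)*w < -9.
Before u := w - 4: (4/3)*w < -5
Before w := w - 2: (4/3)*w < -7/3
Before skip: (4/3)*w < -7/3
The weakest precondition is (4/3)*w < -7/3.
Check whether (4/3)*w < -16/3 implies it.
Every state satisfying the precondition satisfies the weakest precondition: the implication holds.
Answer: valid


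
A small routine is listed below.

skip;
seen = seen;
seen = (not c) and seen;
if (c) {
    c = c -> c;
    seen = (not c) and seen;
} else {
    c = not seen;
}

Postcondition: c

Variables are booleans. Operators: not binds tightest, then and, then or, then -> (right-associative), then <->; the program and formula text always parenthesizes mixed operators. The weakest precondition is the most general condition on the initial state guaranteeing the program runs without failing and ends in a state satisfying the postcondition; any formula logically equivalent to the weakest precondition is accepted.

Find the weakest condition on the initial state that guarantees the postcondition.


Working backward. After the program, c must hold.
Then branch requires true; else branch requires not seen.
Before the if: (not c) -> (not seen)
Before seen := (not c) and seen: (not c) -> (not ((not c) and seen))
Before seen := seen: (not c) -> (not ((not c) and seen))
Before skip: (not c) -> (not ((not c) and seen))
Answer: WP = (not c) -> (not ((not c) and seen))


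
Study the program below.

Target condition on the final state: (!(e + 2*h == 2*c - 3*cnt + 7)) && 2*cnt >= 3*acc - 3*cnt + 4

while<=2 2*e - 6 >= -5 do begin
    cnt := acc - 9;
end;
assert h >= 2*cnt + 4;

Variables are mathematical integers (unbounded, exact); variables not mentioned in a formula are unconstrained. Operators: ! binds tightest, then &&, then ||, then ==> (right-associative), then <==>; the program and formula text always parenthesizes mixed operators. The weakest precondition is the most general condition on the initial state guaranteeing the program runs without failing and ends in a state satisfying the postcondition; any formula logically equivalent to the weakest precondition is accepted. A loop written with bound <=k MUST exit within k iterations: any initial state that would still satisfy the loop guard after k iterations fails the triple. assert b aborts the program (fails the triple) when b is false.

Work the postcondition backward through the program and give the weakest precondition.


Working backward. After the program, the postcondition (!(e + 2*h == 2*c - 3*cnt + 7)) && 2*cnt >= 3*acc - 3*cnt + 4 must hold; in canonical form it is (!(3*cnt + e + 2*h == 2*c + 7)) && 5*cnt >= 3*acc + 4.
Before assert h >= 2*cnt + 4: h >= 2*cnt + 4 && (!(3*cnt + e + 2*h == 2*c + 7)) && 5*cnt >= 3*acc + 4
Before the loop (bound <=2), unroll the exhaustion recursion (WP_0 = exit-now case; WP_j = one more guarded iteration, up to j = 2):
  WP_0: (!(2*e >= 1)) && h >= 2*cnt + 4 && (!(3*cnt + e + 2*h == 2*c + 7)) && 5*cnt >= 3*acc + 4
  WP_1: (2*e >= 1 ==> ((!(2*e >= 1)) && h >= 2*acc - 14 && (!(3*acc + e + 2*h == 2*c + 34)) && 2*acc >= 49)) && ((!(2*e >= 1)) ==> (h >= 2*cnt + 4 && (!(3*cnt + e + 2*h == 2*c + 7)) && 5*cnt >= 3*acc + 4))
  WP_2: (2*e >= 1 ==> ((2*e >= 1 ==> ((!(2*e >= 1)) && h >= 2*acc - 14 && (!(3*acc + e + 2*h == 2*c + 34)) && 2*acc >= 49)) && ((!(2*e >= 1)) ==> (h >= 2*acc - 14 && (!(3*acc + e + 2*h == 2*c + 34)) && 2*acc >= 49)))) && ((!(2*e >= 1)) ==> (h >= 2*cnt + 4 && (!(3*cnt + e + 2*h == 2*c + 7)) && 5*cnt >= 3*acc + 4))
So before the loop: (2*e >= 1 ==> ((2*e >= 1 ==> ((!(2*e >= 1)) && h >= 2*acc - 14 && (!(3*acc + e + 2*h == 2*c + 34)) && 2*acc >= 49)) && ((!(2*e >= 1)) ==> (h >= 2*acc - 14 && (!(3*acc + e + 2*h == 2*c + 34)) && 2*acc >= 49)))) && ((!(2*e >= 1)) ==> (h >= 2*cnt + 4 && (!(3*cnt + e + 2*h == 2*c + 7)) && 5*cnt >= 3*acc + 4))
Answer: WP = (2*e >= 1 ==> ((2*e >= 1 ==> ((!(2*e >= 1)) && h >= 2*acc - 14 && (!(3*acc + e + 2*h == 2*c + 34)) && 2*acc >= 49)) && ((!(2*e >= 1)) ==> (h >= 2*acc - 14 && (!(3*acc + e + 2*h == 2*c + 34)) && 2*acc >= 49)))) && ((!(2*e >= 1)) ==> (h >= 2*cnt + 4 && (!(3*cnt + e + 2*h == 2*c + 7)) && 5*cnt >= 3*acc + 4))


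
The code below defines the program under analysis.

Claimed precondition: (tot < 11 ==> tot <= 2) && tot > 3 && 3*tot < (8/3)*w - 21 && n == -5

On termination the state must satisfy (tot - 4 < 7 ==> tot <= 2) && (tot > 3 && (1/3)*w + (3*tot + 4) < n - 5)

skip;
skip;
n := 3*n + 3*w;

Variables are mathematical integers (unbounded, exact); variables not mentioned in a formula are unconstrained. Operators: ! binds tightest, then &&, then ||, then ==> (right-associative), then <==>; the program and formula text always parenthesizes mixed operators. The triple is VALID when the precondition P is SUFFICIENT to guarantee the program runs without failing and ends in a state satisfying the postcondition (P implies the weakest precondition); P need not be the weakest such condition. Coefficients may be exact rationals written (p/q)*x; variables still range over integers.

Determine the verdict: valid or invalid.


Working backward. After the program, the postcondition (tot - 4 < 7 ==> tot <= 2) && (tot > 3 && (1/3)*w + (3*tot + 4) < n - 5) must hold; in canonical form it is (tot < 11 ==> tot <= 2) && tot > 3 && 3*tot + (1/3)*w < n - 9.
Before n := 3*n + 3*w: (tot < 11 ==> tot <= 2) && tot > 3 && 3*tot < 3*n + (8/3)*w - 9
Before skip: (tot < 11 ==> tot <= 2) && tot > 3 && 3*tot < 3*n + (8/3)*w - 9
Before skip: (tot < 11 ==> tot <= 2) && tot > 3 && 3*tot < 3*n + (8/3)*w - 9
The weakest precondition is (tot < 11 ==> tot <= 2) && tot > 3 && 3*tot < 3*n + (8/3)*w - 9.
Check whether (tot < 11 ==> tot <= 2) && tot > 3 && 3*tot < (8/3)*w - 21 && n == -5 implies it.
Countermodel: at the initial state n = -5, tot = 16, w = 26, the precondition holds but the weakest precondition fails.
Answer: invalid


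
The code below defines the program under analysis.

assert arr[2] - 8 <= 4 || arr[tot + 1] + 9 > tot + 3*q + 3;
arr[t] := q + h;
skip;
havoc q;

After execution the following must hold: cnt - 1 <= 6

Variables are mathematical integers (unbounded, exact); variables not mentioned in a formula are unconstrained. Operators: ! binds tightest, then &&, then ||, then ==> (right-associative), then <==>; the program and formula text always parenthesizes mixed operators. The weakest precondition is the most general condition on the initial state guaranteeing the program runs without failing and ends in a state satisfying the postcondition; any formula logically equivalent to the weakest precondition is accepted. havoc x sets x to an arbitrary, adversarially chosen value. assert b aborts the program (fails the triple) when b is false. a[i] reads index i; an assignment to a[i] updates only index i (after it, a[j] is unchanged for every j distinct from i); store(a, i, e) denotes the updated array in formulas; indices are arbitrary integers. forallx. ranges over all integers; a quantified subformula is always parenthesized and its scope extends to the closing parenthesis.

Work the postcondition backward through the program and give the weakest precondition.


Working backward. After the program, the postcondition cnt - 1 <= 6 must hold; in canonical form it is cnt <= 7.
Before havoc q: cnt <= 7
Before skip: cnt <= 7
Before arr[t] := q + h: cnt <= 7
Before assert arr[2] - 8 <= 4 || arr[tot + 1] + 9 > tot + 3*q + 3: (arr[2] <= 12 || arr[tot + 1] > 3*q + tot - 6) && cnt <= 7
Answer: WP = (arr[2] <= 12 || arr[tot + 1] > 3*q + tot - 6) && cnt <= 7


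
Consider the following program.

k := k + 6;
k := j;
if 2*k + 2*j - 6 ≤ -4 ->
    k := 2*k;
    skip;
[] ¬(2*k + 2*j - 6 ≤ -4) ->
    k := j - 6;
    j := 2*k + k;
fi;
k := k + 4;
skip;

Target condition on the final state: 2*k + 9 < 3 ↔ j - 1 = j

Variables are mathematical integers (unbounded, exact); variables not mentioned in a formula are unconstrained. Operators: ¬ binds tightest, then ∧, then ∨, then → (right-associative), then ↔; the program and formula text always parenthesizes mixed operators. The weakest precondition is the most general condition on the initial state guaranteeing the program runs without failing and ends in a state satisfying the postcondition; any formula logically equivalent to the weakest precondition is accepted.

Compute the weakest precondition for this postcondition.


Working backward. After the program, the postcondition 2*k + 9 < 3 ↔ j - 1 = j must hold; in canonical form it is ¬(2*k < -6).
Before skip: ¬(2*k < -6)
Before k := k + 4: ¬(2*k < -14)
Then branch requires ¬(4*k < -14); else branch requires ¬(2*j < -2).
Before the if: (2*j + 2*k ≤ 2 → (¬(4*k < -14))) ∧ ((¬(2*j + 2*k ≤ 2)) → (¬(2*j < -2)))
Before k := j: (4*j ≤ 2 → (¬(4*j < -14))) ∧ ((¬(4*j ≤ 2)) → (¬(2*j < -2)))
Before k := k + 6: (4*j ≤ 2 → (¬(4*j < -14))) ∧ ((¬(4*j ≤ 2)) → (¬(2*j < -2)))
Answer: WP = (4*j ≤ 2 → (¬(4*j < -14))) ∧ ((¬(4*j ≤ 2)) → (¬(2*j < -2)))


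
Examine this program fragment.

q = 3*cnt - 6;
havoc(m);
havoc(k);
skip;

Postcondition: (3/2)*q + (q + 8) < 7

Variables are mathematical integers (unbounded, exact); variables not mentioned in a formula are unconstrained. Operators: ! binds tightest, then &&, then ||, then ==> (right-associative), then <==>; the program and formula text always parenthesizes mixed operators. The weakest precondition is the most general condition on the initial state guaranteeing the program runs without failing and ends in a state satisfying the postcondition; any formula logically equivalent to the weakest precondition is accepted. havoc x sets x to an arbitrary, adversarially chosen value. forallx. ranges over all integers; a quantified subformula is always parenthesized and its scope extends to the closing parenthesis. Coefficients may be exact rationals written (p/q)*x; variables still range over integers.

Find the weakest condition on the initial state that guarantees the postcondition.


Working backward. After the program, the postcondition (3/2)*q + (q + 8) < 7 must hold; in canonical form it is (5/2)*q < -1.
Before skip: (5/2)*q < -1
Before havoc k: (5/2)*q < -1
Before havoc m: (5/2)*q < -1
Before q := 3*cnt - 6: (15/2)*cnt < 14
Answer: WP = (15/2)*cnt < 14


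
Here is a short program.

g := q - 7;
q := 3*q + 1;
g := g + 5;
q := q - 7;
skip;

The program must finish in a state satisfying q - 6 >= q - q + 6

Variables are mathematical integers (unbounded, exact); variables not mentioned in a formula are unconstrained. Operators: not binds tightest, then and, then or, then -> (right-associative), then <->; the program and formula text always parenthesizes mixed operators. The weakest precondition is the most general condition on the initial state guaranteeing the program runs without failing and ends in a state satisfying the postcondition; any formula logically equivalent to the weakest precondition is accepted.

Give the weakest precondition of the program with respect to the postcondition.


Working backward. After the program, the postcondition q - 6 >= q - q + 6 must hold; in canonical form it is q >= 12.
Before skip: q >= 12
Before q := q - 7: q >= 19
Before g := g + 5: q >= 19
Before q := 3*q + 1: 3*q >= 18
Before g := q - 7: 3*q >= 18
Answer: WP = 3*q >= 18


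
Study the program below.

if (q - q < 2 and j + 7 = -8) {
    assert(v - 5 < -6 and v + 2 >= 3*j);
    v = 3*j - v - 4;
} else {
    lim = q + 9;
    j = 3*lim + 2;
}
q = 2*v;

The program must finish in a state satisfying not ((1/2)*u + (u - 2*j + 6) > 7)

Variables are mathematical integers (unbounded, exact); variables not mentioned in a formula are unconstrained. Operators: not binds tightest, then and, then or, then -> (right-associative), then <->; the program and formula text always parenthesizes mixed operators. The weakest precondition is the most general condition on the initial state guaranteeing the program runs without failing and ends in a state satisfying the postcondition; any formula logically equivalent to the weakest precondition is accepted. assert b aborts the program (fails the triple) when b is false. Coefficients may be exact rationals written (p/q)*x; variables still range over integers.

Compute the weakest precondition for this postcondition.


Working backward. After the program, the postcondition not ((1/2)*u + (u - 2*j + 6) > 7) must hold; in canonical form it is not ((3/2)*u > 2*j + 1).
Before q := 2*v: not ((3/2)*u > 2*j + 1)
Then branch requires v < -1 and v >= 3*j - 2 and (not ((3/2)*u > 2*j + 1)); else branch requires not ((3/2)*u > 6*q + 59).
Before the if: (j = -15 -> (v < -1 and v >= 3*j - 2 and (not ((3/2)*u > 2*j + 1)))) and ((not (j = -15)) -> (not ((3/2)*u > 6*q + 59)))
Answer: WP = (j = -15 -> (v < -1 and v >= 3*j - 2 and (not ((3/2)*u > 2*j + 1)))) and ((not (j = -15)) -> (not ((3/2)*u > 6*q + 59)))


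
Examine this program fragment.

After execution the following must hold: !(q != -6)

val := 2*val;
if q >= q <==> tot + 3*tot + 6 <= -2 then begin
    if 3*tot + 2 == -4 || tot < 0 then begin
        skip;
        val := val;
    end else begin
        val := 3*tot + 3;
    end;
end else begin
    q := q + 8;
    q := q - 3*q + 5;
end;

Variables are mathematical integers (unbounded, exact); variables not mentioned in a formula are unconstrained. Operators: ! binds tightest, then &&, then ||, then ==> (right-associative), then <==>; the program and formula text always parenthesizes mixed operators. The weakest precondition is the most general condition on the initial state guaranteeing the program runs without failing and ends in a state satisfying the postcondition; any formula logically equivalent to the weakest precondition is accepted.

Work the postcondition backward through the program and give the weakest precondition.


Working backward. After the program, !(q != -6) must hold.
Then branch requires ((3*tot == -6 || tot < 0) ==> (!(q != -6))) && ((!(3*tot == -6 || tot < 0)) ==> (!(q != -6))); else branch requires !(2*q != -5).
Before the if: (4*tot <= -8 ==> (((3*tot == -6 || tot < 0) ==> (!(q != -6))) && ((!(3*tot == -6 || tot < 0)) ==> (!(q != -6))))) && ((!(4*tot <= -8)) ==> (!(2*q != -5)))
Before val := 2*val: (4*tot <= -8 ==> (((3*tot == -6 || tot < 0) ==> (!(q != -6))) && ((!(3*tot == -6 || tot < 0)) ==> (!(q != -6))))) && ((!(4*tot <= -8)) ==> (!(2*q != -5)))
Answer: WP = (4*tot <= -8 ==> (((3*tot == -6 || tot < 0) ==> (!(q != -6))) && ((!(3*tot == -6 || tot < 0)) ==> (!(q != -6))))) && ((!(4*tot <= -8)) ==> (!(2*q != -5)))


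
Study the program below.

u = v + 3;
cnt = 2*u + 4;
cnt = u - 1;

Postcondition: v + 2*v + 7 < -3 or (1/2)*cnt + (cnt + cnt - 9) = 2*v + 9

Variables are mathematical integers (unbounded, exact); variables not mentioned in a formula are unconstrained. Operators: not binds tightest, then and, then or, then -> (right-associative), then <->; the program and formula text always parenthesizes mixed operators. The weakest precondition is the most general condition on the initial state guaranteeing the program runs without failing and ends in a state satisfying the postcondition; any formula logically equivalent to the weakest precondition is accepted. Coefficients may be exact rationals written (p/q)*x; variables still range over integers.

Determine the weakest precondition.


Working backward. After the program, the postcondition v + 2*v + 7 < -3 or (1/2)*cnt + (cnt + cnt - 9) = 2*v + 9 must hold; in canonical form it is 3*v < -10 or (5/2)*cnt = 2*v + 18.
Before cnt := u - 1: 3*v < -10 or (5/2)*u = 2*v + 41/2
Before cnt := 2*u + 4: 3*v < -10 or (5/2)*u = 2*v + 41/2
Before u := v + 3: 3*v < -10 or (1/2)*v = 13
Answer: WP = 3*v < -10 or (1/2)*v = 13


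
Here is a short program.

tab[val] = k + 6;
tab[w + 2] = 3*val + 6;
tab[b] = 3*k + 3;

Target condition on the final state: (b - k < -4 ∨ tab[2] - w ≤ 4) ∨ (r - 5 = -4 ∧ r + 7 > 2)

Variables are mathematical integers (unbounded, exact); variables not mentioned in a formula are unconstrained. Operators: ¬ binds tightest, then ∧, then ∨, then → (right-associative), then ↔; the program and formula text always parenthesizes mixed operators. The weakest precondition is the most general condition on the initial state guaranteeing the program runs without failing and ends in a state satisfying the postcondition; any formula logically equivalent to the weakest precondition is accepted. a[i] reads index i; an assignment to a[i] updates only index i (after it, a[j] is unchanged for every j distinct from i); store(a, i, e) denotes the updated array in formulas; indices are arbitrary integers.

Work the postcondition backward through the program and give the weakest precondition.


Working backward. After the program, the postcondition (b - k < -4 ∨ tab[2] - w ≤ 4) ∨ (r - 5 = -4 ∧ r + 7 > 2) must hold; in canonical form it is b < k - 4 ∨ tab[2] ≤ w + 4 ∨ (r = 1 ∧ r > -5).
Before tab[b] := 3*k + 3: b < k - 4 ∨ store(tab, b, 3*k + 3)[2] ≤ w + 4 ∨ (r = 1 ∧ r > -5)
Before tab[w + 2] := 3*val + 6: b < k - 4 ∨ store(store(tab, w + 2, 3*val + 6), b, 3*k + 3)[2] ≤ w + 4 ∨ (r = 1 ∧ r > -5)
Before tab[val] := k + 6: b < k - 4 ∨ store(store(store(tab, val, k + 6), w + 2, 3*val + 6), b, 3*k + 3)[2] ≤ w + 4 ∨ (r = 1 ∧ r > -5)
Answer: WP = b < k - 4 ∨ store(store(store(tab, val, k + 6), w + 2, 3*val + 6), b, 3*k + 3)[2] ≤ w + 4 ∨ (r = 1 ∧ r > -5)


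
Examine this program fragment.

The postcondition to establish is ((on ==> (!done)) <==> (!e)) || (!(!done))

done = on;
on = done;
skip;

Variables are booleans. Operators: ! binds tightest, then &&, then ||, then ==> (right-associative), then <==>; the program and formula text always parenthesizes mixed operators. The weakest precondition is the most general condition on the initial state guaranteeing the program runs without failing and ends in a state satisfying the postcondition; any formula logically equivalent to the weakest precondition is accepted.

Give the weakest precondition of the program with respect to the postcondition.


Working backward. After the program, the postcondition ((on ==> (!done)) <==> (!e)) || (!(!done)) must hold; in canonical form it is ((on ==> (!done)) <==> (!e)) || done.
Before skip: ((on ==> (!done)) <==> (!e)) || done
Before on := done: ((done ==> (!done)) <==> (!e)) || done
Before done := on: ((on ==> (!on)) <==> (!e)) || on
Answer: WP = ((on ==> (!on)) <==> (!e)) || on


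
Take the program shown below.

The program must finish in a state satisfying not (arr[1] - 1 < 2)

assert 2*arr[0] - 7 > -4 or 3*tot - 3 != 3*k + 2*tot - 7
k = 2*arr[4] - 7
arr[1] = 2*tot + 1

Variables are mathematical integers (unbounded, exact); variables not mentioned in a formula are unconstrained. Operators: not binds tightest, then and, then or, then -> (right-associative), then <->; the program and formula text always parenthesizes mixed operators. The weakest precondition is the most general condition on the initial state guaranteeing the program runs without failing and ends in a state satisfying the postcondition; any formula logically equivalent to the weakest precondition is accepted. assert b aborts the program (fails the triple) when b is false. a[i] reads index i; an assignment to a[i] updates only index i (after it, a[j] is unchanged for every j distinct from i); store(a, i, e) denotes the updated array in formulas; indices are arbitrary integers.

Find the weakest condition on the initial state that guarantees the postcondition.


Working backward. After the program, the postcondition not (arr[1] - 1 < 2) must hold; in canonical form it is not (arr[1] < 3).
Before arr[1] := 2*tot + 1: not (2*tot < 2)
Before k := 2*arr[4] - 7: not (2*tot < 2)
Before assert 2*arr[0] - 7 > -4 or 3*tot - 3 != 3*k + 2*tot - 7: (2*arr[0] > 3 or tot != 3*k - 4) and (not (2*tot < 2))
Answer: WP = (2*arr[0] > 3 or tot != 3*k - 4) and (not (2*tot < 2))


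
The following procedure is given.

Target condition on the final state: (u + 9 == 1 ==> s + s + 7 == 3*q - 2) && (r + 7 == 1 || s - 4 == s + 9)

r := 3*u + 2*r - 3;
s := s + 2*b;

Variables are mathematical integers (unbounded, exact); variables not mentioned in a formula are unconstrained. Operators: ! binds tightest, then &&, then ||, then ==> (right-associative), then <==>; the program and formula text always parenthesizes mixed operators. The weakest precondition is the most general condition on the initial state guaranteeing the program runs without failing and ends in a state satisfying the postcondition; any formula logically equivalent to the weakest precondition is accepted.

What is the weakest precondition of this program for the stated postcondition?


Working backward. After the program, the postcondition (u + 9 == 1 ==> s + s + 7 == 3*q - 2) && (r + 7 == 1 || s - 4 == s + 9) must hold; in canonical form it is (u == -8 ==> 2*s == 3*q - 9) && r == -6.
Before s := s + 2*b: (u == -8 ==> 4*b + 2*s == 3*q - 9) && r == -6
Before r := 3*u + 2*r - 3: (u == -8 ==> 4*b + 2*s == 3*q - 9) && 2*r + 3*u == -3
Answer: WP = (u == -8 ==> 4*b + 2*s == 3*q - 9) && 2*r + 3*u == -3


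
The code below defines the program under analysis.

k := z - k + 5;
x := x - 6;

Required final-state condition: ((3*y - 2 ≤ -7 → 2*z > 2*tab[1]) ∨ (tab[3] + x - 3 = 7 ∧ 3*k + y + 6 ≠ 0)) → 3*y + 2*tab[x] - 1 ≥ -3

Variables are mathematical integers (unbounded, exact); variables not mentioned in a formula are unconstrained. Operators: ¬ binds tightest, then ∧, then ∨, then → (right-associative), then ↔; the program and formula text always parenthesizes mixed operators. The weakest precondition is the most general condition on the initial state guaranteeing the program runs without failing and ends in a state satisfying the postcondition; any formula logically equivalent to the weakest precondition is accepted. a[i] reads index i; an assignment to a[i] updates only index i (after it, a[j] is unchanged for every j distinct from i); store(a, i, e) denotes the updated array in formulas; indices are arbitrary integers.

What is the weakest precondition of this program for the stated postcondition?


Working backward. After the program, the postcondition ((3*y - 2 ≤ -7 → 2*z > 2*tab[1]) ∨ (tab[3] + x - 3 = 7 ∧ 3*k + y + 6 ≠ 0)) → 3*y + 2*tab[x] - 1 ≥ -3 must hold; in canonical form it is ((3*y ≤ -5 → 2*z > 2*tab[1]) ∨ (tab[3] + x = 10 ∧ 3*k + y ≠ -6)) → 2*tab[x] + 3*y ≥ -2.
Before x := x - 6: ((3*y ≤ -5 → 2*z > 2*tab[1]) ∨ (tab[3] + x = 16 ∧ 3*k + y ≠ -6)) → 2*tab[x - 6] + 3*y ≥ -2
Before k := z - k + 5: ((3*y ≤ -5 → 2*z > 2*tab[1]) ∨ (tab[3] + x = 16 ∧ y + 3*z ≠ 3*k - 21)) → 2*tab[x - 6] + 3*y ≥ -2
Answer: WP = ((3*y ≤ -5 → 2*z > 2*tab[1]) ∨ (tab[3] + x = 16 ∧ y + 3*z ≠ 3*k - 21)) → 2*tab[x - 6] + 3*y ≥ -2


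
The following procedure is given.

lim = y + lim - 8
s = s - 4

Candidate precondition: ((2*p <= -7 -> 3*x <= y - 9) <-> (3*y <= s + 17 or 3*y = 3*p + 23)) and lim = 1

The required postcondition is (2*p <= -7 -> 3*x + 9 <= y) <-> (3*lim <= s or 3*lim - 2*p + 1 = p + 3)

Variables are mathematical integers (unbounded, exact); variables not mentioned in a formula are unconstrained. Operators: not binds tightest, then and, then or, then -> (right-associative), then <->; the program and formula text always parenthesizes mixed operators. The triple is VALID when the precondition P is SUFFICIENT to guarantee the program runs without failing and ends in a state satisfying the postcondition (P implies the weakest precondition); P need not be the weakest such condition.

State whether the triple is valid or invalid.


Working backward. After the program, the postcondition (2*p <= -7 -> 3*x + 9 <= y) <-> (3*lim <= s or 3*lim - 2*p + 1 = p + 3) must hold; in canonical form it is (2*p <= -7 -> 3*x <= y - 9) <-> (3*lim <= s or 3*lim = 3*p + 2).
Before s := s - 4: (2*p <= -7 -> 3*x <= y - 9) <-> (3*lim <= s - 4 or 3*lim = 3*p + 2)
Before lim := y + lim - 8: (2*p <= -7 -> 3*x <= y - 9) <-> (3*lim + 3*y <= s + 20 or 3*lim + 3*y = 3*p + 26)
The weakest precondition is (2*p <= -7 -> 3*x <= y - 9) <-> (3*lim + 3*y <= s + 20 or 3*lim + 3*y = 3*p + 26).
Check whether ((2*p <= -7 -> 3*x <= y - 9) <-> (3*y <= s + 17 or 3*y = 3*p + 23)) and lim = 1 implies it.
Every state satisfying the precondition satisfies the weakest precondition: the implication holds.
Answer: valid


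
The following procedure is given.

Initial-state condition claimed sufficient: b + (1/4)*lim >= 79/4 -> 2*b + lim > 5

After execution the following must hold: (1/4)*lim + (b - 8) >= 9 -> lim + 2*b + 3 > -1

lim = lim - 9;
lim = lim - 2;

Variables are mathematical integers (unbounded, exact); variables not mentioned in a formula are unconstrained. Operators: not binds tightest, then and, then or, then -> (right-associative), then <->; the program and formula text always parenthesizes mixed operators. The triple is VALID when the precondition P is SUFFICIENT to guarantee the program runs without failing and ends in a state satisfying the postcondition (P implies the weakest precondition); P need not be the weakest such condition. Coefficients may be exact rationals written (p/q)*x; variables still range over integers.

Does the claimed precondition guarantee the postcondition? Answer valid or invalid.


Working backward. After the program, the postcondition (1/4)*lim + (b - 8) >= 9 -> lim + 2*b + 3 > -1 must hold; in canonical form it is b + (1/4)*lim >= 17 -> 2*b + lim > -4.
Before lim := lim - 2: b + (1/4)*lim >= 35/2 -> 2*b + lim > -2
Before lim := lim - 9: b + (1/4)*lim >= 79/4 -> 2*b + lim > 7
The weakest precondition is b + (1/4)*lim >= 79/4 -> 2*b + lim > 7.
Check whether b + (1/4)*lim >= 79/4 -> 2*b + lim > 5 implies it.
Countermodel: at the initial state b = 36, lim = -65, the precondition holds but the weakest precondition fails.
Answer: invalid


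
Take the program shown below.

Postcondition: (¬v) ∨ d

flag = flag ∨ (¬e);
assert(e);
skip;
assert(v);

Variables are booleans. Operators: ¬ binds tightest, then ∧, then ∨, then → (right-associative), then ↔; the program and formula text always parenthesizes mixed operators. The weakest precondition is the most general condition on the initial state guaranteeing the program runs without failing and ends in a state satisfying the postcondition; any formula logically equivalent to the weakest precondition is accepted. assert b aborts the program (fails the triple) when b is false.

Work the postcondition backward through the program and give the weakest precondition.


Working backward. After the program, (¬v) ∨ d must hold.
Before assert v: v ∧ ((¬v) ∨ d)
Before skip: v ∧ ((¬v) ∨ d)
Before assert e: e ∧ v ∧ ((¬v) ∨ d)
Before flag := flag ∨ (¬e): e ∧ v ∧ ((¬v) ∨ d)
Answer: WP = e ∧ v ∧ ((¬v) ∨ d)


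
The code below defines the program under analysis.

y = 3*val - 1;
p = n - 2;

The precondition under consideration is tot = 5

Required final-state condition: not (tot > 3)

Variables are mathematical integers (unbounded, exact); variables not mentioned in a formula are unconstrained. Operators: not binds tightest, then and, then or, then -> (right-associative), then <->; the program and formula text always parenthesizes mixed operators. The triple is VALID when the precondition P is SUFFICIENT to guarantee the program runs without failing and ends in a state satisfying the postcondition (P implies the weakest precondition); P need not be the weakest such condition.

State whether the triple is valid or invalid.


Working backward. After the program, not (tot > 3) must hold.
Before p := n - 2: not (tot > 3)
Before y := 3*val - 1: not (tot > 3)
The weakest precondition is not (tot > 3).
Check whether tot = 5 implies it.
Countermodel: at the initial state tot = 5, the precondition holds but the weakest precondition fails.
Answer: invalid


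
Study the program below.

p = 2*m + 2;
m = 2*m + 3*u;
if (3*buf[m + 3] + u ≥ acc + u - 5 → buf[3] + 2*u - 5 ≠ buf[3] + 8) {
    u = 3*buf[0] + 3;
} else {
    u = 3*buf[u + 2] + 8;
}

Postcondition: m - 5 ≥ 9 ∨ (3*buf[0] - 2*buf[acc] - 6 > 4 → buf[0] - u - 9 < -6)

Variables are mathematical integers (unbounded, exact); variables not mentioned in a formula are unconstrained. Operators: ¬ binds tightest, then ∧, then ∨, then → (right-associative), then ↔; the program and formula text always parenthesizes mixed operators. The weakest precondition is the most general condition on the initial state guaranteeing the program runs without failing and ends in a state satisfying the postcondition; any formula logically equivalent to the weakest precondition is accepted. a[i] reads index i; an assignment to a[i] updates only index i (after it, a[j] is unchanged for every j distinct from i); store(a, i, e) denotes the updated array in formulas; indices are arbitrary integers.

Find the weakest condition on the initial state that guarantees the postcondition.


Working backward. After the program, the postcondition m - 5 ≥ 9 ∨ (3*buf[0] - 2*buf[acc] - 6 > 4 → buf[0] - u - 9 < -6) must hold; in canonical form it is m ≥ 14 ∨ (3*buf[0] > 2*buf[acc] + 10 → buf[0] < u + 3).
Then branch requires m ≥ 14 ∨ (3*buf[0] > 2*buf[acc] + 10 → 2*buf[0] > -6); else branch requires m ≥ 14 ∨ (3*buf[0] > 2*buf[acc] + 10 → buf[0] < 3*buf[u + 2] + 11).
Before the if: ((3*buf[m + 3] ≥ acc - 5 → 2*u ≠ 13) → (m ≥ 14 ∨ (3*buf[0] > 2*buf[acc] + 10 → 2*buf[0] > -6))) ∧ ((¬(3*buf[m + 3] ≥ acc - 5 → 2*u ≠ 13)) → (m ≥ 14 ∨ (3*buf[0] > 2*buf[acc] + 10 → buf[0] < 3*buf[u + 2] + 11)))
Before m := 2*m + 3*u: ((3*buf[2*m + 3*u + 3] ≥ acc - 5 → 2*u ≠ 13) → (2*m + 3*u ≥ 14 ∨ (3*buf[0] > 2*buf[acc] + 10 → 2*buf[0] > -6))) ∧ ((¬(3*buf[2*m + 3*u + 3] ≥ acc - 5 → 2*u ≠ 13)) → (2*m + 3*u ≥ 14 ∨ (3*buf[0] > 2*buf[acc] + 10 → buf[0] < 3*buf[u + 2] + 11)))
Before p := 2*m + 2: ((3*buf[2*m + 3*u + 3] ≥ acc - 5 → 2*u ≠ 13) → (2*m + 3*u ≥ 14 ∨ (3*buf[0] > 2*buf[acc] + 10 → 2*buf[0] > -6))) ∧ ((¬(3*buf[2*m + 3*u + 3] ≥ acc - 5 → 2*u ≠ 13)) → (2*m + 3*u ≥ 14 ∨ (3*buf[0] > 2*buf[acc] + 10 → buf[0] < 3*buf[u + 2] + 11)))
Answer: WP = ((3*buf[2*m + 3*u + 3] ≥ acc - 5 → 2*u ≠ 13) → (2*m + 3*u ≥ 14 ∨ (3*buf[0] > 2*buf[acc] + 10 → 2*buf[0] > -6))) ∧ ((¬(3*buf[2*m + 3*u + 3] ≥ acc - 5 → 2*u ≠ 13)) → (2*m + 3*u ≥ 14 ∨ (3*buf[0] > 2*buf[acc] + 10 → buf[0] < 3*buf[u + 2] + 11)))


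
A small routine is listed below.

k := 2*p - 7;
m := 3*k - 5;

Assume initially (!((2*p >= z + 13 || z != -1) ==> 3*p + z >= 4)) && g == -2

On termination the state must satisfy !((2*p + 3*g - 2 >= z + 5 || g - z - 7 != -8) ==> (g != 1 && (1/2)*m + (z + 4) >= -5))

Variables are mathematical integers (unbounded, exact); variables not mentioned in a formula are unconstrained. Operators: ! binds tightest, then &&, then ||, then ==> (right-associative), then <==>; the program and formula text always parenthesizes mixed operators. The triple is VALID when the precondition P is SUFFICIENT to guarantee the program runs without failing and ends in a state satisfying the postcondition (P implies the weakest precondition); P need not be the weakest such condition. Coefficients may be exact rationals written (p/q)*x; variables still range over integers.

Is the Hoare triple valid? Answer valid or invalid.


Working backward. After the program, the postcondition !((2*p + 3*g - 2 >= z + 5 || g - z - 7 != -8) ==> (g != 1 && (1/2)*m + (z + 4) >= -5)) must hold; in canonical form it is !((3*g + 2*p >= z + 7 || g != z - 1) ==> (g != 1 && (1/2)*m + z >= -9)).
Before m := 3*k - 5: !((3*g + 2*p >= z + 7 || g != z - 1) ==> (g != 1 && (3/2)*k + z >= -13/2))
Before k := 2*p - 7: !((3*g + 2*p >= z + 7 || g != z - 1) ==> (g != 1 && 3*p + z >= 4))
The weakest precondition is !((3*g + 2*p >= z + 7 || g != z - 1) ==> (g != 1 && 3*p + z >= 4)).
Check whether (!((2*p >= z + 13 || z != -1) ==> 3*p + z >= 4)) && g == -2 implies it.
Every state satisfying the precondition satisfies the weakest precondition: the implication holds.
Answer: valid


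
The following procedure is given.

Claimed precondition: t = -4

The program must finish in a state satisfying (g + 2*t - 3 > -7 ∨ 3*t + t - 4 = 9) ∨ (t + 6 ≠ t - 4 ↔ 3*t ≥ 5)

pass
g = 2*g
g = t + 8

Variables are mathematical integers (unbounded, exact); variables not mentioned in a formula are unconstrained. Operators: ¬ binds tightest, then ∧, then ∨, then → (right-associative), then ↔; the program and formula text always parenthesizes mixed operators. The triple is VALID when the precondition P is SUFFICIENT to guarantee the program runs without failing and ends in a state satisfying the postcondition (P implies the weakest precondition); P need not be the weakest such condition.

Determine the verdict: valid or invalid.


Working backward. After the program, the postcondition (g + 2*t - 3 > -7 ∨ 3*t + t - 4 = 9) ∨ (t + 6 ≠ t - 4 ↔ 3*t ≥ 5) must hold; in canonical form it is g + 2*t > -4 ∨ 4*t = 13 ∨ 3*t ≥ 5.
Before g := t + 8: 3*t > -12 ∨ 4*t = 13 ∨ 3*t ≥ 5
Before g := 2*g: 3*t > -12 ∨ 4*t = 13 ∨ 3*t ≥ 5
Before skip: 3*t > -12 ∨ 4*t = 13 ∨ 3*t ≥ 5
The weakest precondition is 3*t > -12 ∨ 4*t = 13 ∨ 3*t ≥ 5.
Check whether t = -4 implies it.
Countermodel: at the initial state t = -4, the precondition holds but the weakest precondition fails.
Answer: invalid


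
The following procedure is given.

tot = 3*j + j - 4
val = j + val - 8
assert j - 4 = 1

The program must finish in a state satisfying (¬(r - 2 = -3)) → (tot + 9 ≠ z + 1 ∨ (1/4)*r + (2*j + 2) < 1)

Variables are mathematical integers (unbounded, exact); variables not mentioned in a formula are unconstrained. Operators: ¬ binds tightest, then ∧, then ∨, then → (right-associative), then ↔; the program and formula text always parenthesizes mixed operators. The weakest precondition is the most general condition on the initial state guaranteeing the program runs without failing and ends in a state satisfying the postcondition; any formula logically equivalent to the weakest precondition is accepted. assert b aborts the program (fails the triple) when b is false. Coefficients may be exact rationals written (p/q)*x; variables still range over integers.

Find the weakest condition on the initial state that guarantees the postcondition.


Working backward. After the program, the postcondition (¬(r - 2 = -3)) → (tot + 9 ≠ z + 1 ∨ (1/4)*r + (2*j + 2) < 1) must hold; in canonical form it is (¬(r = -1)) → (tot ≠ z - 8 ∨ 2*j + (1/4)*r < -1).
Before assert j - 4 = 1: j = 5 ∧ ((¬(r = -1)) → (tot ≠ z - 8 ∨ 2*j + (1/4)*r < -1))
Before val := j + val - 8: j = 5 ∧ ((¬(r = -1)) → (tot ≠ z - 8 ∨ 2*j + (1/4)*r < -1))
Before tot := 3*j + j - 4: j = 5 ∧ ((¬(r = -1)) → (4*j ≠ z - 4 ∨ 2*j + (1/4)*r < -1))
Answer: WP = j = 5 ∧ ((¬(r = -1)) → (4*j ≠ z - 4 ∨ 2*j + (1/4)*r < -1))


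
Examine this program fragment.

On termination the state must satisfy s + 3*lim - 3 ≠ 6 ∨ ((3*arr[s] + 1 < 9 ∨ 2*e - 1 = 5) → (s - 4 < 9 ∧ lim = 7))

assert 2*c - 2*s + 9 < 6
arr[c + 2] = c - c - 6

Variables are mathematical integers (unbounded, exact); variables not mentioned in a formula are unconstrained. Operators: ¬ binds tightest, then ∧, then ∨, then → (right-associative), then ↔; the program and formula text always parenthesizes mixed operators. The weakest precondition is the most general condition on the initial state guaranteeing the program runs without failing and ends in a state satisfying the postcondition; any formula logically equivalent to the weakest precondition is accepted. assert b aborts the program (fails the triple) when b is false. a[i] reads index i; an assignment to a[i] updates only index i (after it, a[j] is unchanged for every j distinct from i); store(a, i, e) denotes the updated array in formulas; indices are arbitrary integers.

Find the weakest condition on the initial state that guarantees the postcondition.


Working backward. After the program, the postcondition s + 3*lim - 3 ≠ 6 ∨ ((3*arr[s] + 1 < 9 ∨ 2*e - 1 = 5) → (s - 4 < 9 ∧ lim = 7)) must hold; in canonical form it is 3*lim + s ≠ 9 ∨ ((3*arr[s] < 8 ∨ 2*e = 6) → (s < 13 ∧ lim = 7)).
Before arr[c + 2] := c - c - 6: 3*lim + s ≠ 9 ∨ ((3*store(arr, c + 2, -6)[s] < 8 ∨ 2*e = 6) → (s < 13 ∧ lim = 7))
Before assert 2*c - 2*s + 9 < 6: 2*c < 2*s - 3 ∧ (3*lim + s ≠ 9 ∨ ((3*store(arr, c + 2, -6)[s] < 8 ∨ 2*e = 6) → (s < 13 ∧ lim = 7)))
Answer: WP = 2*c < 2*s - 3 ∧ (3*lim + s ≠ 9 ∨ ((3*store(arr, c + 2, -6)[s] < 8 ∨ 2*e = 6) → (s < 13 ∧ lim = 7)))


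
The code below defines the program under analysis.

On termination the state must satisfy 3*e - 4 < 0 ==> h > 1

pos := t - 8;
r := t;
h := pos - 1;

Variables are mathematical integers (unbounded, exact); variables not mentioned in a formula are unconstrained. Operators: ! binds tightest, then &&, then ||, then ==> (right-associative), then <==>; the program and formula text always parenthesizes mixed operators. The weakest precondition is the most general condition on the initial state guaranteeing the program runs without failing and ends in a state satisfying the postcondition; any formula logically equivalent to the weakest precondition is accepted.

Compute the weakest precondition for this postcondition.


Working backward. After the program, the postcondition 3*e - 4 < 0 ==> h > 1 must hold; in canonical form it is 3*e < 4 ==> h > 1.
Before h := pos - 1: 3*e < 4 ==> pos > 2
Before r := t: 3*e < 4 ==> pos > 2
Before pos := t - 8: 3*e < 4 ==> t > 10
Answer: WP = 3*e < 4 ==> t > 10
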